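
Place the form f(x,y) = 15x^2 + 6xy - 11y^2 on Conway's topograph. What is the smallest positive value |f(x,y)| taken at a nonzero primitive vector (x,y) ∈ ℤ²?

river: ρ → (-11,16,10)
river: ρ → (10,24,-3)
river: ρ → (-3,24,10)
river: ρ → (10,16,-11)
river: ρ → (-11,6,15)
river: ρ → (15,24,-2)
river: ρ → (-2,24,15)
river: ρ → (15,6,-11)
closes: descent 0, river 8
min |a| on river = 2

2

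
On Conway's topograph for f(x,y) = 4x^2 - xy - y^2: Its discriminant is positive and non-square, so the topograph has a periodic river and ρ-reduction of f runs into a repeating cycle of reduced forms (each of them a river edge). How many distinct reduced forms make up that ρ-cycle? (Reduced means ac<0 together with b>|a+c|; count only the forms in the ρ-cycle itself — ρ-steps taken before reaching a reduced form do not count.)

D = 17, ⌊√D⌋ = 4
descent: ρ → (-1,3,2)  [lands on river]
river: ρ → (2,1,-2)
river: ρ → (-2,3,1)
river: ρ → (1,3,-2)
river: ρ → (-2,1,2)
river: ρ → (2,3,-1)
ρ-cycle length = 6 (tail of 1 descent step not counted)

6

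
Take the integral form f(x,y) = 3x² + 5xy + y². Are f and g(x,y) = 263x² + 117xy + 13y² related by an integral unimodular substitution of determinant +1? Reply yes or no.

D₁ = 13, D₂ = 13
river cycle of f (length 2): (1, 3, -1), (-1, 3, 1)
river cycle of g (length 2): (-1, 3, 1), (1, 3, -1)
cycles coincide ⇒ equivalent

yes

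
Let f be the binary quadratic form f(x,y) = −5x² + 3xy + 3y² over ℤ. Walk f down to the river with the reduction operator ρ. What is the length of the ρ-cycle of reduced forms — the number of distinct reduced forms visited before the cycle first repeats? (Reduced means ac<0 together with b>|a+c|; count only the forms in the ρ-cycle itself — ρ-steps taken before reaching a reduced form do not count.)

D = 69, ⌊√D⌋ = 8
river: ρ → (3,3,-5)
river: ρ → (-5,7,1)
river: ρ → (1,7,-5)
river: ρ → (-5,3,3)
ρ-cycle length = 4 (tail of 0 descent steps not counted)

4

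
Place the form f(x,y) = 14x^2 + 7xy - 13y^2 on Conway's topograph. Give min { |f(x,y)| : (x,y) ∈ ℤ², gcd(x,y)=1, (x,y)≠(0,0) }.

river: ρ → (-13,19,8)
river: ρ → (8,13,-19)
river: ρ → (-19,25,2)
river: ρ → (2,27,-6)
river: ρ → (-6,21,14)
river: ρ → (14,7,-13)
closes: descent 0, river 6
min |a| on river = 2

2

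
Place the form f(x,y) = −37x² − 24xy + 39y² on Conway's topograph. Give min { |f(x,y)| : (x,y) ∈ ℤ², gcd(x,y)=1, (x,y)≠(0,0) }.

descent: ρ → (39,24,-37)  [lands on river]
river: ρ → (-37,50,26)
river: ρ → (26,54,-33)
river: ρ → (-33,78,2)
river: ρ → (2,78,-33)
river: ρ → (-33,54,26)
river: ρ → (26,50,-37)
river: ρ → (-37,24,39)
river: ρ → (39,54,-22)
river: ρ → (-22,78,3)
river: ρ → (3,78,-22)
river: ρ → (-22,54,39)
closes: descent 1, river 12
min |a| on river = 2

2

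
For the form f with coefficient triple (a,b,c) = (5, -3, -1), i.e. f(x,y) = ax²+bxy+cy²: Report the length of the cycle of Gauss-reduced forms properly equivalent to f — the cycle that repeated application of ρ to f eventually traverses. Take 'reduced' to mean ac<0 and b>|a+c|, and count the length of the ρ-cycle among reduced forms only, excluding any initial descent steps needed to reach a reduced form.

D = 29, ⌊√D⌋ = 5
descent: ρ → (-1,5,1)  [lands on river]
river: ρ → (1,5,-1)
ρ-cycle length = 2 (tail of 1 descent step not counted)

2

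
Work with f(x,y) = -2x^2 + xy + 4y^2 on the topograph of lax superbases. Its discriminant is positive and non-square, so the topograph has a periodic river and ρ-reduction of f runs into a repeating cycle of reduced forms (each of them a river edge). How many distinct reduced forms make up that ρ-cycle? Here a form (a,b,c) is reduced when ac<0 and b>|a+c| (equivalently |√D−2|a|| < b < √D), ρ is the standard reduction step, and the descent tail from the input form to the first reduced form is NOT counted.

D = 33, ⌊√D⌋ = 5
descent: ρ → (4,-1,-2)
descent: ρ → (-2,5,1)  [lands on river]
river: ρ → (1,5,-2)
river: ρ → (-2,3,3)
river: ρ → (3,3,-2)
ρ-cycle length = 4 (tail of 2 descent steps not counted)

4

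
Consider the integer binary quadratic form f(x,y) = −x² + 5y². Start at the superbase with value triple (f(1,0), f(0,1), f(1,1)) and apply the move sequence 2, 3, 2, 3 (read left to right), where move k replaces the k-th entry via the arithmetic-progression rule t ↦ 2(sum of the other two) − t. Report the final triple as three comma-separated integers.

start (-1,5,4) = (f(1,0),f(0,1),f(1,1))
replace slot 2: 2·((-1)+4) − 5 = 1 → (-1,1,4)
replace slot 3: 2·((-1)+1) − 4 = -4 → (-1,1,-4)
replace slot 2: 2·((-1)+(-4)) − 1 = -11 → (-1,-11,-4)
replace slot 3: 2·((-1)+(-11)) − (-4) = -20 → (-1,-11,-20)

-1,-11,-20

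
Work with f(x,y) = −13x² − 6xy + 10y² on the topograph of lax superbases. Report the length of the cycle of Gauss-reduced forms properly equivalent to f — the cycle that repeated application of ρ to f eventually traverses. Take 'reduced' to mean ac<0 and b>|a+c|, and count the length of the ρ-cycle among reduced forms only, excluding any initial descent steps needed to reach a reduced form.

D = 556, ⌊√D⌋ = 23
descent: ρ → (10,6,-13)  [lands on river]
river: ρ → (-13,20,3)
river: ρ → (3,22,-6)
river: ρ → (-6,14,15)
river: ρ → (15,16,-5)
river: ρ → (-5,14,18)
river: ρ → (18,22,-1)
river: ρ → (-1,22,18)
river: ρ → (18,14,-5)
river: ρ → (-5,16,15)
river: ρ → (15,14,-6)
river: ρ → (-6,22,3)
river: ρ → (3,20,-13)
river: ρ → (-13,6,10)
river: ρ → (10,14,-9)
river: ρ → (-9,22,2)
river: ρ → (2,22,-9)
river: ρ → (-9,14,10)
ρ-cycle length = 18 (tail of 1 descent step not counted)

18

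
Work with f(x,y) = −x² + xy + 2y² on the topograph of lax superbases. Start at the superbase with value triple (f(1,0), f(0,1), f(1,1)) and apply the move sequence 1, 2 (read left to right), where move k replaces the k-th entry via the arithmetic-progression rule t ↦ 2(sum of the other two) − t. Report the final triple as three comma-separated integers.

start (-1,2,2) = (f(1,0),f(0,1),f(1,1))
replace slot 1: 2·(2+2) − (-1) = 9 → (9,2,2)
replace slot 2: 2·(9+2) − 2 = 20 → (9,20,2)

9,20,2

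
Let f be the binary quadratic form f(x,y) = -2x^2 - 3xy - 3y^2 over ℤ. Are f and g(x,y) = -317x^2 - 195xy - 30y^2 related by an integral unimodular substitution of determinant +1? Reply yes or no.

D₁ = -15, D₂ = -15
f is negative-definite; reduce −f:
−f: translate: b→-1 (≡3 mod 4), so (2,3,3)→(2,-1,2)
−f: flip: (2,-1,2)→(2,1,2)
−f: reduced (well bottom): (2,1,2) with a≤c, −a<b≤a
flip sign back: reduced form of f is (-2,-1,-2)
g is negative-definite; reduce −g:
−g: flip: (317,195,30)→(30,-195,317)
−g: translate: b→-15 (≡-195 mod 60), so (30,-195,317)→(30,-15,2)
−g: flip: (30,-15,2)→(2,15,30)
−g: translate: b→-1 (≡15 mod 4), so (2,15,30)→(2,-1,2)
−g: flip: (2,-1,2)→(2,1,2)
−g: reduced (well bottom): (2,1,2) with a≤c, −a<b≤a
flip sign back: reduced form of g is (-2,-1,-2)
reduced forms (-2, -1, -2) vs (-2, -1, -2) ⇒ equivalent

yes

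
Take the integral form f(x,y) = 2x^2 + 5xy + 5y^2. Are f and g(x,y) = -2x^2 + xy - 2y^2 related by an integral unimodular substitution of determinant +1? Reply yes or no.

D₁ = -15, D₂ = -15
f: translate: b→1 (≡5 mod 4), so (2,5,5)→(2,1,2)
f: reduced (well bottom): (2,1,2) with a≤c, −a<b≤a
g is negative-definite; reduce −g:
−g: flip: (2,-1,2)→(2,1,2)
−g: reduced (well bottom): (2,1,2) with a≤c, −a<b≤a
flip sign back: reduced form of g is (-2,-1,-2)
reduced forms (2, 1, 2) vs (-2, -1, -2) ⇒ inequivalent

no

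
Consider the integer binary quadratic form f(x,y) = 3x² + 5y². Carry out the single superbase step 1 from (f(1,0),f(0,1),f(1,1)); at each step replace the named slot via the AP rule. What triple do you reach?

start (3,5,8) = (f(1,0),f(0,1),f(1,1))
replace slot 1: 2·(5+8) − 3 = 23 → (23,5,8)

23,5,8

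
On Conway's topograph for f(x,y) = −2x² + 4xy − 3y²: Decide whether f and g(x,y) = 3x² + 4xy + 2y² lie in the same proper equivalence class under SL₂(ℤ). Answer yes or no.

D₁ = -8, D₂ = -8
f is negative-definite; reduce −f:
−f: translate: b→0 (≡-4 mod 4), so (2,-4,3)→(2,0,1)
−f: flip: (2,0,1)→(1,0,2)
−f: reduced (well bottom): (1,0,2) with a≤c, −a<b≤a
flip sign back: reduced form of f is (-1,0,-2)
g: translate: b→-2 (≡4 mod 6), so (3,4,2)→(3,-2,1)
g: flip: (3,-2,1)→(1,2,3)
g: translate: b→0 (≡2 mod 2), so (1,2,3)→(1,0,2)
g: reduced (well bottom): (1,0,2) with a≤c, −a<b≤a
reduced forms (-1, 0, -2) vs (1, 0, 2) ⇒ inequivalent

no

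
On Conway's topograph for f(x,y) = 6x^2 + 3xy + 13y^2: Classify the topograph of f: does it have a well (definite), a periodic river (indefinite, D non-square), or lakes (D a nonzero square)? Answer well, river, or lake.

D = b²−4ac = 3² − 4·6·13 = -303
D < 0 ⇒ definite ⇒ every region one sign ⇒ single well

well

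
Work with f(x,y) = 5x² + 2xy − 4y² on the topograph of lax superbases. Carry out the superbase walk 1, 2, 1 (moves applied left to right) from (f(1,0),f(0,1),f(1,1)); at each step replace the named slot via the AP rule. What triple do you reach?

start (5,-4,3) = (f(1,0),f(0,1),f(1,1))
replace slot 1: 2·((-4)+3) − 5 = -7 → (-7,-4,3)
replace slot 2: 2·((-7)+3) − (-4) = -4 → (-7,-4,3)
replace slot 1: 2·((-4)+3) − (-7) = 5 → (5,-4,3)

5,-4,3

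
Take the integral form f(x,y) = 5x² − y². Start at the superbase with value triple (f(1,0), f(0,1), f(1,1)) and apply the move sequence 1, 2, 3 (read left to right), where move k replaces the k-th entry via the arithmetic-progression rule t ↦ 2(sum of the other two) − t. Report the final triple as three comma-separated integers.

start (5,-1,4) = (f(1,0),f(0,1),f(1,1))
replace slot 1: 2·((-1)+4) − 5 = 1 → (1,-1,4)
replace slot 2: 2·(1+4) − (-1) = 11 → (1,11,4)
replace slot 3: 2·(1+11) − 4 = 20 → (1,11,20)

1,11,20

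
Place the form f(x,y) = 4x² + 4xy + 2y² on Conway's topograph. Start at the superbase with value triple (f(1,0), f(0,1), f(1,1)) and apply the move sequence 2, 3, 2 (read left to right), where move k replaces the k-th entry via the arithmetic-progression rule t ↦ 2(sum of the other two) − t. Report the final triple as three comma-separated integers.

start (4,2,10) = (f(1,0),f(0,1),f(1,1))
replace slot 2: 2·(4+10) − 2 = 26 → (4,26,10)
replace slot 3: 2·(4+26) − 10 = 50 → (4,26,50)
replace slot 2: 2·(4+50) − 26 = 82 → (4,82,50)

4,82,50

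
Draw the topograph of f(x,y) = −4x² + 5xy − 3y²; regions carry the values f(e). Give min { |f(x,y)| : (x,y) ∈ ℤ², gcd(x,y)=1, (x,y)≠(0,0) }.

translate: b→3 (≡-5 mod 8), so (4,-5,3)→(4,3,2)
flip: (4,3,2)→(2,-3,4)
translate: b→1 (≡-3 mod 4), so (2,-3,4)→(2,1,3)
reduced (well bottom): (2,1,3) with a≤c, −a<b≤a
well minimum |f| = |-2| = 2 (negative-definite)

2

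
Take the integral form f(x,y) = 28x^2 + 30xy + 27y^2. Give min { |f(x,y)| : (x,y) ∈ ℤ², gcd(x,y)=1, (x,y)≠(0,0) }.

translate: b→-26 (≡30 mod 56), so (28,30,27)→(28,-26,25)
flip: (28,-26,25)→(25,26,28)
translate: b→-24 (≡26 mod 50), so (25,26,28)→(25,-24,27)
reduced (well bottom): (25,-24,27) with a≤c, −a<b≤a
well minimum = a = 25

25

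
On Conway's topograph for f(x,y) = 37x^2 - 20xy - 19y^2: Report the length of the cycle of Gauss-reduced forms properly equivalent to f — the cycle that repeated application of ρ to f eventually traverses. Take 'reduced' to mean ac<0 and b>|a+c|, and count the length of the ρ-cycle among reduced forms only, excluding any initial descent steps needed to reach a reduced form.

D = 3212, ⌊√D⌋ = 56
descent: ρ → (-19,20,37)  [lands on river]
river: ρ → (37,54,-2)
river: ρ → (-2,54,37)
river: ρ → (37,20,-19)
river: ρ → (-19,56,1)
river: ρ → (1,56,-19)
ρ-cycle length = 6 (tail of 1 descent step not counted)

6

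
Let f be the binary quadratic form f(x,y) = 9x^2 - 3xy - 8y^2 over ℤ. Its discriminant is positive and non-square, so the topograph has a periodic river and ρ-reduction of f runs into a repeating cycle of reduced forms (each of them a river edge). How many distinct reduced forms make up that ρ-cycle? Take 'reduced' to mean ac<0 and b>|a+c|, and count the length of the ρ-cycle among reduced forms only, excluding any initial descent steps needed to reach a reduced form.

D = 297, ⌊√D⌋ = 17
descent: ρ → (-8,3,9)  [lands on river]
river: ρ → (9,15,-2)
river: ρ → (-2,17,1)
river: ρ → (1,17,-2)
river: ρ → (-2,15,9)
river: ρ → (9,3,-8)
river: ρ → (-8,13,4)
river: ρ → (4,11,-11)
river: ρ → (-11,11,4)
river: ρ → (4,13,-8)
ρ-cycle length = 10 (tail of 1 descent step not counted)

10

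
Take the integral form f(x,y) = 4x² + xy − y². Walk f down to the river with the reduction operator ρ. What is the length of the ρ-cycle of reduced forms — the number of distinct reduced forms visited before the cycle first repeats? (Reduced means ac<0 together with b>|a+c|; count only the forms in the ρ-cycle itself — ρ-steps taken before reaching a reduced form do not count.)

D = 17, ⌊√D⌋ = 4
descent: ρ → (-1,3,2)  [lands on river]
river: ρ → (2,1,-2)
river: ρ → (-2,3,1)
river: ρ → (1,3,-2)
river: ρ → (-2,1,2)
river: ρ → (2,3,-1)
ρ-cycle length = 6 (tail of 1 descent step not counted)

6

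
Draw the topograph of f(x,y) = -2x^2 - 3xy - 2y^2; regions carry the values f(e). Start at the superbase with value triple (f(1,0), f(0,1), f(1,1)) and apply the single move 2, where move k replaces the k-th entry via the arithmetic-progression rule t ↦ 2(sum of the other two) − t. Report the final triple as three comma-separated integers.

start (-2,-2,-7) = (f(1,0),f(0,1),f(1,1))
replace slot 2: 2·((-2)+(-7)) − (-2) = -16 → (-2,-16,-7)

-2,-16,-7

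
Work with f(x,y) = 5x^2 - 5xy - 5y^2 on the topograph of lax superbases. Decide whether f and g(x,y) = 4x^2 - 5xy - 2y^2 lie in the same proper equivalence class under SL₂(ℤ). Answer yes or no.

D₁ = 125, D₂ = 57
discriminants differ ⇒ not SL₂(ℤ)-equivalent

no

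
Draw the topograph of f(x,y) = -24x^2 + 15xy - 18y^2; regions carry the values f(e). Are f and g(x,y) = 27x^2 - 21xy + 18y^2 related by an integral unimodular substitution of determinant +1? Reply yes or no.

D₁ = -1503, D₂ = -1503
f is negative-definite; reduce −f:
−f: flip: (24,-15,18)→(18,15,24)
−f: reduced (well bottom): (18,15,24) with a≤c, −a<b≤a
flip sign back: reduced form of f is (-18,-15,-24)
g: flip: (27,-21,18)→(18,21,27)
g: translate: b→-15 (≡21 mod 36), so (18,21,27)→(18,-15,24)
g: reduced (well bottom): (18,-15,24) with a≤c, −a<b≤a
reduced forms (-18, -15, -24) vs (18, -15, 24) ⇒ inequivalent

no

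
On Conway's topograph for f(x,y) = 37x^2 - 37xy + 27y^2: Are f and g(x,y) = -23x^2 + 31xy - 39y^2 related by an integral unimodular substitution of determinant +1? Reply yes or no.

D₁ = -2627, D₂ = -2627
f: translate: b→37 (≡-37 mod 74), so (37,-37,27)→(37,37,27)
f: flip: (37,37,27)→(27,-37,37)
f: translate: b→17 (≡-37 mod 54), so (27,-37,37)→(27,17,27)
f: reduced (well bottom): (27,17,27) with a≤c, −a<b≤a
g is negative-definite; reduce −g:
−g: translate: b→15 (≡-31 mod 46), so (23,-31,39)→(23,15,31)
−g: reduced (well bottom): (23,15,31) with a≤c, −a<b≤a
flip sign back: reduced form of g is (-23,-15,-31)
reduced forms (27, 17, 27) vs (-23, -15, -31) ⇒ inequivalent

no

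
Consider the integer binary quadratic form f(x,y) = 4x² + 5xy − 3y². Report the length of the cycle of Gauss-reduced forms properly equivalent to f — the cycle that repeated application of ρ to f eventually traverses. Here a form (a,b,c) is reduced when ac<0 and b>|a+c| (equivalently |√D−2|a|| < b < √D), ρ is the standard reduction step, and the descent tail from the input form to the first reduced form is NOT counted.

D = 73, ⌊√D⌋ = 8
river: ρ → (-3,7,2)
river: ρ → (2,5,-6)
river: ρ → (-6,7,1)
river: ρ → (1,7,-6)
river: ρ → (-6,5,2)
river: ρ → (2,7,-3)
river: ρ → (-3,5,4)
river: ρ → (4,3,-4)
river: ρ → (-4,5,3)
river: ρ → (3,7,-2)
river: ρ → (-2,5,6)
river: ρ → (6,7,-1)
river: ρ → (-1,7,6)
river: ρ → (6,5,-2)
river: ρ → (-2,7,3)
river: ρ → (3,5,-4)
river: ρ → (-4,3,4)
river: ρ → (4,5,-3)
ρ-cycle length = 18 (tail of 0 descent steps not counted)

18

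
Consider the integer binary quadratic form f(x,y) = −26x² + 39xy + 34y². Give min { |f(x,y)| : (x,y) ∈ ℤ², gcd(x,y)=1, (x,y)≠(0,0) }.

river: ρ → (34,29,-31)
river: ρ → (-31,33,32)
river: ρ → (32,31,-32)
river: ρ → (-32,33,31)
river: ρ → (31,29,-34)
river: ρ → (-34,39,26)
river: ρ → (26,65,-8)
river: ρ → (-8,63,34)
river: ρ → (34,5,-37)
river: ρ → (-37,69,2)
river: ρ → (2,71,-2)
river: ρ → (-2,69,37)
river: ρ → (37,5,-34)
river: ρ → (-34,63,8)
river: ρ → (8,65,-26)
river: ρ → (-26,39,34)
closes: descent 0, river 16
min |a| on river = 2

2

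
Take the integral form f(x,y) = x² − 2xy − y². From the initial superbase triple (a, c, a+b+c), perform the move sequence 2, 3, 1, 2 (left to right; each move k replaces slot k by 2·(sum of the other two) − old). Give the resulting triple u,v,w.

start (1,-1,-2) = (f(1,0),f(0,1),f(1,1))
replace slot 2: 2·(1+(-2)) − (-1) = -1 → (1,-1,-2)
replace slot 3: 2·(1+(-1)) − (-2) = 2 → (1,-1,2)
replace slot 1: 2·((-1)+2) − 1 = 1 → (1,-1,2)
replace slot 2: 2·(1+2) − (-1) = 7 → (1,7,2)

1,7,2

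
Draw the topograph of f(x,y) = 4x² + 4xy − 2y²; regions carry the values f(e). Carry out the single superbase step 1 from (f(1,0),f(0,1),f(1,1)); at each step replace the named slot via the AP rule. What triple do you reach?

start (4,-2,6) = (f(1,0),f(0,1),f(1,1))
replace slot 1: 2·((-2)+6) − 4 = 4 → (4,-2,6)

4,-2,6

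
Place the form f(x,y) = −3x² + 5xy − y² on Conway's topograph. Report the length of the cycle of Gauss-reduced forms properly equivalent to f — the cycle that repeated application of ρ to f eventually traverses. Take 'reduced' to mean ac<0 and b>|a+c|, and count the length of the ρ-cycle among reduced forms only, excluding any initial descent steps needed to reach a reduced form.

D = 13, ⌊√D⌋ = 3
descent: ρ → (-1,3,1)  [lands on river]
river: ρ → (1,3,-1)
ρ-cycle length = 2 (tail of 1 descent step not counted)

2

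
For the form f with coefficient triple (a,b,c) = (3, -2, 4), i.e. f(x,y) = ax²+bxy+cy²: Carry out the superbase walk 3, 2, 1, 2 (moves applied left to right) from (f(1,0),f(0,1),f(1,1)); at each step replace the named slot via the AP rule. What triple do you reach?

start (3,4,5) = (f(1,0),f(0,1),f(1,1))
replace slot 3: 2·(3+4) − 5 = 9 → (3,4,9)
replace slot 2: 2·(3+9) − 4 = 20 → (3,20,9)
replace slot 1: 2·(20+9) − 3 = 55 → (55,20,9)
replace slot 2: 2·(55+9) − 20 = 108 → (55,108,9)

55,108,9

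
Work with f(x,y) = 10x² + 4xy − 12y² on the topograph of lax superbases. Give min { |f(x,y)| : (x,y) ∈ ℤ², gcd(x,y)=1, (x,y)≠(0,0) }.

river: ρ → (-12,20,2)
river: ρ → (2,20,-12)
river: ρ → (-12,4,10)
river: ρ → (10,16,-6)
river: ρ → (-6,20,4)
river: ρ → (4,20,-6)
river: ρ → (-6,16,10)
river: ρ → (10,4,-12)
closes: descent 0, river 8
min |a| on river = 2

2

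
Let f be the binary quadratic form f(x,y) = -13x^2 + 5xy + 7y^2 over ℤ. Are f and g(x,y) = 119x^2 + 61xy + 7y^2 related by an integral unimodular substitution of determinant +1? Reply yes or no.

D₁ = 389, D₂ = 389
river cycle of f (length 14): (7, 9, -11), (-11, 13, 5), (5, 17, -5), (-5, 13, 11), (11, 9, -7), (-7, 19, 1), (1, 19, -7), (-7, 9, 11), (11, 13, -5), (-5, 17, 5), … (4 more)
river cycle of g (length 14): (7, 9, -11), (-11, 13, 5), (5, 17, -5), (-5, 13, 11), (11, 9, -7), (-7, 19, 1), (1, 19, -7), (-7, 9, 11), (11, 13, -5), (-5, 17, 5), … (4 more)
cycles coincide ⇒ equivalent

yes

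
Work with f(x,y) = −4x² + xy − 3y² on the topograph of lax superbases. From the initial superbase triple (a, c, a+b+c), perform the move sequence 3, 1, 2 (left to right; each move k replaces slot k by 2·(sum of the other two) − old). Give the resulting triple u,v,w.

start (-4,-3,-6) = (f(1,0),f(0,1),f(1,1))
replace slot 3: 2·((-4)+(-3)) − (-6) = -8 → (-4,-3,-8)
replace slot 1: 2·((-3)+(-8)) − (-4) = -18 → (-18,-3,-8)
replace slot 2: 2·((-18)+(-8)) − (-3) = -49 → (-18,-49,-8)

-18,-49,-8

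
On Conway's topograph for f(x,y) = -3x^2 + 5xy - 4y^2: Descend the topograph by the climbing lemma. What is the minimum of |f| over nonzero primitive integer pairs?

translate: b→1 (≡-5 mod 6), so (3,-5,4)→(3,1,2)
flip: (3,1,2)→(2,-1,3)
reduced (well bottom): (2,-1,3) with a≤c, −a<b≤a
well minimum |f| = |-2| = 2 (negative-definite)

2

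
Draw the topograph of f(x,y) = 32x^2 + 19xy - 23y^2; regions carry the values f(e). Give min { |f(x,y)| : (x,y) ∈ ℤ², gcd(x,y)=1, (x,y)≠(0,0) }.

river: ρ → (-23,27,28)
river: ρ → (28,29,-22)
river: ρ → (-22,15,35)
river: ρ → (35,55,-2)
river: ρ → (-2,57,7)
river: ρ → (7,55,-10)
river: ρ → (-10,45,32)
river: ρ → (32,19,-23)
closes: descent 0, river 8
min |a| on river = 2

2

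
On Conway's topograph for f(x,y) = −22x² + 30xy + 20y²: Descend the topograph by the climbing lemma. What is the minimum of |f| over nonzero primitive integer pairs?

river: ρ → (20,50,-2)
river: ρ → (-2,50,20)
river: ρ → (20,30,-22)
river: ρ → (-22,14,28)
river: ρ → (28,42,-8)
river: ρ → (-8,38,38)
river: ρ → (38,38,-8)
river: ρ → (-8,42,28)
river: ρ → (28,14,-22)
river: ρ → (-22,30,20)
closes: descent 0, river 10
min |a| on river = 2

2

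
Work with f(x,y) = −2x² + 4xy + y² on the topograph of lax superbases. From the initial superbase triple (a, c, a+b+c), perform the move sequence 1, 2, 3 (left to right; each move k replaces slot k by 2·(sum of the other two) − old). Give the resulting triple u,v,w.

start (-2,1,3) = (f(1,0),f(0,1),f(1,1))
replace slot 1: 2·(1+3) − (-2) = 10 → (10,1,3)
replace slot 2: 2·(10+3) − 1 = 25 → (10,25,3)
replace slot 3: 2·(10+25) − 3 = 67 → (10,25,67)

10,25,67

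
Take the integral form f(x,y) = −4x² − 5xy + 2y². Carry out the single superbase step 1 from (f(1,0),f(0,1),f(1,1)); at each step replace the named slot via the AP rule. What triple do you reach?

start (-4,2,-7) = (f(1,0),f(0,1),f(1,1))
replace slot 1: 2·(2+(-7)) − (-4) = -6 → (-6,2,-7)

-6,2,-7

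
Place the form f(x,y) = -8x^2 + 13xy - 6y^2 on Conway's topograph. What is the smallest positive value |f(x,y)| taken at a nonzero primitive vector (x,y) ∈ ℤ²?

translate: b→3 (≡-13 mod 16), so (8,-13,6)→(8,3,1)
flip: (8,3,1)→(1,-3,8)
translate: b→1 (≡-3 mod 2), so (1,-3,8)→(1,1,6)
reduced (well bottom): (1,1,6) with a≤c, −a<b≤a
well minimum |f| = |-1| = 1 (negative-definite)

1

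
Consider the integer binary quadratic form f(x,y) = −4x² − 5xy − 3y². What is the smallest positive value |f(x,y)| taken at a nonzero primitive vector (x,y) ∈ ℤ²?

translate: b→-3 (≡5 mod 8), so (4,5,3)→(4,-3,2)
flip: (4,-3,2)→(2,3,4)
translate: b→-1 (≡3 mod 4), so (2,3,4)→(2,-1,3)
reduced (well bottom): (2,-1,3) with a≤c, −a<b≤a
well minimum |f| = |-2| = 2 (negative-definite)

2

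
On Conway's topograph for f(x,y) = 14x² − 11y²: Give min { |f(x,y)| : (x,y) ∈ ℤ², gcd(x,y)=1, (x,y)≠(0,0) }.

descent: ρ → (-11,22,3)  [lands on river]
river: ρ → (3,20,-18)
river: ρ → (-18,16,5)
river: ρ → (5,24,-2)
river: ρ → (-2,24,5)
river: ρ → (5,16,-18)
river: ρ → (-18,20,3)
river: ρ → (3,22,-11)
closes: descent 1, river 8
min |a| on river = 2

2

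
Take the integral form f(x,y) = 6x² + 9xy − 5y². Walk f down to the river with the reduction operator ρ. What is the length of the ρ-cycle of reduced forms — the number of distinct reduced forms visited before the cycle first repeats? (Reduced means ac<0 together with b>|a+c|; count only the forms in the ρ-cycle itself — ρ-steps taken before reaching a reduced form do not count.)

D = 201, ⌊√D⌋ = 14
river: ρ → (-5,11,4)
river: ρ → (4,13,-2)
river: ρ → (-2,11,10)
river: ρ → (10,9,-3)
river: ρ → (-3,9,10)
river: ρ → (10,11,-2)
river: ρ → (-2,13,4)
river: ρ → (4,11,-5)
river: ρ → (-5,9,6)
river: ρ → (6,3,-8)
river: ρ → (-8,13,1)
river: ρ → (1,13,-8)
river: ρ → (-8,3,6)
river: ρ → (6,9,-5)
ρ-cycle length = 14 (tail of 0 descent steps not counted)

14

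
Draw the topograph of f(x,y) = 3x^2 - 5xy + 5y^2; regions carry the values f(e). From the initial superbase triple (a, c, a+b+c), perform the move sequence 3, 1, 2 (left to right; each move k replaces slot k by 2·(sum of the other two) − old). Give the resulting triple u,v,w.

start (3,5,3) = (f(1,0),f(0,1),f(1,1))
replace slot 3: 2·(3+5) − 3 = 13 → (3,5,13)
replace slot 1: 2·(5+13) − 3 = 33 → (33,5,13)
replace slot 2: 2·(33+13) − 5 = 87 → (33,87,13)

33,87,13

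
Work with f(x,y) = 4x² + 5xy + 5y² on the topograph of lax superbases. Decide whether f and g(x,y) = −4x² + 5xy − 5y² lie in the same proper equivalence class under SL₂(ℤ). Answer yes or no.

D₁ = -55, D₂ = -55
f: translate: b→-3 (≡5 mod 8), so (4,5,5)→(4,-3,4)
f: flip: (4,-3,4)→(4,3,4)
f: reduced (well bottom): (4,3,4) with a≤c, −a<b≤a
g is negative-definite; reduce −g:
−g: translate: b→3 (≡-5 mod 8), so (4,-5,5)→(4,3,4)
−g: reduced (well bottom): (4,3,4) with a≤c, −a<b≤a
flip sign back: reduced form of g is (-4,-3,-4)
reduced forms (4, 3, 4) vs (-4, -3, -4) ⇒ inequivalent

no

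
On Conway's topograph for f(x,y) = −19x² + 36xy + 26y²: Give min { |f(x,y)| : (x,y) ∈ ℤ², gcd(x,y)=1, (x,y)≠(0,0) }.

river: ρ → (26,16,-29)
river: ρ → (-29,42,13)
river: ρ → (13,36,-38)
river: ρ → (-38,40,11)
river: ρ → (11,48,-22)
river: ρ → (-22,40,19)
river: ρ → (19,36,-26)
river: ρ → (-26,16,29)
river: ρ → (29,42,-13)
river: ρ → (-13,36,38)
river: ρ → (38,40,-11)
river: ρ → (-11,48,22)
river: ρ → (22,40,-19)
river: ρ → (-19,36,26)
closes: descent 0, river 14
min |a| on river = 11

11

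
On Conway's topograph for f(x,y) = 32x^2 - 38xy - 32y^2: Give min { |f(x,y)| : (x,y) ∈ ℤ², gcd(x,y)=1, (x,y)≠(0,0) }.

descent: ρ → (-32,38,32)  [lands on river]
river: ρ → (32,26,-38)
river: ρ → (-38,50,20)
river: ρ → (20,70,-8)
river: ρ → (-8,74,2)
river: ρ → (2,74,-8)
river: ρ → (-8,70,20)
river: ρ → (20,50,-38)
river: ρ → (-38,26,32)
river: ρ → (32,38,-32)
river: ρ → (-32,26,38)
river: ρ → (38,50,-20)
river: ρ → (-20,70,8)
river: ρ → (8,74,-2)
river: ρ → (-2,74,8)
river: ρ → (8,70,-20)
river: ρ → (-20,50,38)
river: ρ → (38,26,-32)
closes: descent 1, river 18
min |a| on river = 2

2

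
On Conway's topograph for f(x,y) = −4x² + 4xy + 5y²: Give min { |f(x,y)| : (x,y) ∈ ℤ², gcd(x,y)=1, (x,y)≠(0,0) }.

river: ρ → (5,6,-3)
river: ρ → (-3,6,5)
river: ρ → (5,4,-4)
river: ρ → (-4,4,5)
closes: descent 0, river 4
min |a| on river = 3

3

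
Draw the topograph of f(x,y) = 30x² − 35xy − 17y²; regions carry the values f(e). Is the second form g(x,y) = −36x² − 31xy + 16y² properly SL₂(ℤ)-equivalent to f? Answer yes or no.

D₁ = 3265, D₂ = 3265
river cycle of f (length 74): (-17, 35, 30), (30, 25, -22), (-22, 19, 33), (33, 47, -8), (-8, 49, 27), (27, 5, -30), (-30, 55, 2), (2, 57, -2), (-2, 55, 30), (30, 5, -27), … (64 more)
river cycle of g (length 66): (16, 31, -36), (-36, 41, 11), (11, 47, -24), (-24, 49, 9), (9, 41, -44), (-44, 47, 6), (6, 49, -36), (-36, 23, 19), (19, 53, -6), (-6, 55, 10), … (56 more)
cycles differ ⇒ inequivalent

no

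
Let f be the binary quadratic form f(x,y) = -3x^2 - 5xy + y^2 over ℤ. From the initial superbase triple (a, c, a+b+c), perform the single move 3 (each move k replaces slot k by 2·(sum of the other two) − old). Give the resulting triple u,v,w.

start (-3,1,-7) = (f(1,0),f(0,1),f(1,1))
replace slot 3: 2·((-3)+1) − (-7) = 3 → (-3,1,3)

-3,1,3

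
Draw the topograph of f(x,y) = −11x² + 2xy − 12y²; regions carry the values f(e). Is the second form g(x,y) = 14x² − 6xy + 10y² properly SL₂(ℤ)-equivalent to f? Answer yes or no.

D₁ = -524, D₂ = -524
f is negative-definite; reduce −f:
−f: reduced (well bottom): (11,-2,12) with a≤c, −a<b≤a
flip sign back: reduced form of f is (-11,2,-12)
g: flip: (14,-6,10)→(10,6,14)
g: reduced (well bottom): (10,6,14) with a≤c, −a<b≤a
reduced forms (-11, 2, -12) vs (10, 6, 14) ⇒ inequivalent

no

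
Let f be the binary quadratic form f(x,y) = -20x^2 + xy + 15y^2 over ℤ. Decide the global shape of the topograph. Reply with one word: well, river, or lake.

D = b²−4ac = 1² − 4·(-20)·15 = 1201
D > 0 non-square ⇒ indefinite ⇒ periodic river

river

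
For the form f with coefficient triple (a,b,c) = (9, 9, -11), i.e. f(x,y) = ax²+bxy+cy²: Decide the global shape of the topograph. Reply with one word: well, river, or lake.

D = b²−4ac = 9² − 4·9·(-11) = 477
D > 0 non-square ⇒ indefinite ⇒ periodic river

river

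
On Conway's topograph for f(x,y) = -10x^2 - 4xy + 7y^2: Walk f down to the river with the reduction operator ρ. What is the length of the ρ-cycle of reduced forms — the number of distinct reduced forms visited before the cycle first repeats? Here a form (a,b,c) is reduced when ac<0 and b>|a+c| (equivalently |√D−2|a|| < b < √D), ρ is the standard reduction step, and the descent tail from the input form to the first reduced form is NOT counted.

D = 296, ⌊√D⌋ = 17
descent: ρ → (7,4,-10)  [lands on river]
river: ρ → (-10,16,1)
river: ρ → (1,16,-10)
river: ρ → (-10,4,7)
river: ρ → (7,10,-7)
river: ρ → (-7,4,10)
river: ρ → (10,16,-1)
river: ρ → (-1,16,10)
river: ρ → (10,4,-7)
river: ρ → (-7,10,7)
ρ-cycle length = 10 (tail of 1 descent step not counted)

10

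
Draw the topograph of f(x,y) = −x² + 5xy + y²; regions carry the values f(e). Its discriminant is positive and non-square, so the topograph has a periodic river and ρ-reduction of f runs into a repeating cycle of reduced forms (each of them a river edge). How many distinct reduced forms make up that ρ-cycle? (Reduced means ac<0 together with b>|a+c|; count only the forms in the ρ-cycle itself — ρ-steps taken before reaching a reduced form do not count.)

D = 29, ⌊√D⌋ = 5
river: ρ → (1,5,-1)
river: ρ → (-1,5,1)
ρ-cycle length = 2 (tail of 0 descent steps not counted)

2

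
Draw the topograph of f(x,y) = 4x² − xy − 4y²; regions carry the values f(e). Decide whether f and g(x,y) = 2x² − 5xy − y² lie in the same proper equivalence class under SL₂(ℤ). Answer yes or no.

D₁ = 65, D₂ = 33
discriminants differ ⇒ not SL₂(ℤ)-equivalent

no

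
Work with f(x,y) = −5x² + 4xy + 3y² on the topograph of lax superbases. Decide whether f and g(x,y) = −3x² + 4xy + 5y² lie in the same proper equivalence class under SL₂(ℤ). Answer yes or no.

D₁ = 76, D₂ = 76
river cycle of f (length 6): (3, 8, -1), (-1, 8, 3), (3, 4, -5), (-5, 6, 2), (2, 6, -5), (-5, 4, 3)
river cycle of g (length 6): (5, 6, -2), (-2, 6, 5), (5, 4, -3), (-3, 8, 1), (1, 8, -3), (-3, 4, 5)
cycles differ ⇒ inequivalent

no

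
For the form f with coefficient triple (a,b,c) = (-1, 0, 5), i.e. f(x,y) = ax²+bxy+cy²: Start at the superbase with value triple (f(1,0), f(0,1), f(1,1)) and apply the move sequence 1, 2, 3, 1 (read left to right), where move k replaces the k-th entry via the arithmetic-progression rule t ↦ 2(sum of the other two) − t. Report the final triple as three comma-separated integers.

start (-1,5,4) = (f(1,0),f(0,1),f(1,1))
replace slot 1: 2·(5+4) − (-1) = 19 → (19,5,4)
replace slot 2: 2·(19+4) − 5 = 41 → (19,41,4)
replace slot 3: 2·(19+41) − 4 = 116 → (19,41,116)
replace slot 1: 2·(41+116) − 19 = 295 → (295,41,116)

295,41,116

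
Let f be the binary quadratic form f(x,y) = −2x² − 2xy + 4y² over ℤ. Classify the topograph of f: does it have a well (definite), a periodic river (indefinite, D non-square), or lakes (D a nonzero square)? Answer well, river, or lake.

D = b²−4ac = (-2)² − 4·(-2)·4 = 36
D = 6² is a perfect square ⇒ form factors over ℤ ⇒ lakes

lake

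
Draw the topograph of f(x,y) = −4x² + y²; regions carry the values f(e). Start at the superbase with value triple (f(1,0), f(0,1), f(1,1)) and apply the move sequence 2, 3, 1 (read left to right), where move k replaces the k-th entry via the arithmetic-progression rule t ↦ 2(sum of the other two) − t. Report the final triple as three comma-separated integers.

start (-4,1,-3) = (f(1,0),f(0,1),f(1,1))
replace slot 2: 2·((-4)+(-3)) − 1 = -15 → (-4,-15,-3)
replace slot 3: 2·((-4)+(-15)) − (-3) = -35 → (-4,-15,-35)
replace slot 1: 2·((-15)+(-35)) − (-4) = -96 → (-96,-15,-35)

-96,-15,-35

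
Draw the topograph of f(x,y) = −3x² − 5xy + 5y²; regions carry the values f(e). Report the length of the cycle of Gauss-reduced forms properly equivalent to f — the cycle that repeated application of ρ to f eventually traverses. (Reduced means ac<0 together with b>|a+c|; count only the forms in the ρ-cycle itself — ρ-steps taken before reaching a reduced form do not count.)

D = 85, ⌊√D⌋ = 9
descent: ρ → (5,5,-3)  [lands on river]
river: ρ → (-3,7,3)
river: ρ → (3,5,-5)
river: ρ → (-5,5,3)
river: ρ → (3,7,-3)
river: ρ → (-3,5,5)
ρ-cycle length = 6 (tail of 1 descent step not counted)

6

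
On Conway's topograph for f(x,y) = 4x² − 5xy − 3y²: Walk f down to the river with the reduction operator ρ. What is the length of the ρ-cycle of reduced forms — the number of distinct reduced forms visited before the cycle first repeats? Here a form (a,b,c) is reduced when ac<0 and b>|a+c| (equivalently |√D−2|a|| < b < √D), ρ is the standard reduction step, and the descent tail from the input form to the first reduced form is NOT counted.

D = 73, ⌊√D⌋ = 8
descent: ρ → (-3,5,4)  [lands on river]
river: ρ → (4,3,-4)
river: ρ → (-4,5,3)
river: ρ → (3,7,-2)
river: ρ → (-2,5,6)
river: ρ → (6,7,-1)
river: ρ → (-1,7,6)
river: ρ → (6,5,-2)
river: ρ → (-2,7,3)
river: ρ → (3,5,-4)
river: ρ → (-4,3,4)
river: ρ → (4,5,-3)
river: ρ → (-3,7,2)
river: ρ → (2,5,-6)
river: ρ → (-6,7,1)
river: ρ → (1,7,-6)
river: ρ → (-6,5,2)
river: ρ → (2,7,-3)
ρ-cycle length = 18 (tail of 1 descent step not counted)

18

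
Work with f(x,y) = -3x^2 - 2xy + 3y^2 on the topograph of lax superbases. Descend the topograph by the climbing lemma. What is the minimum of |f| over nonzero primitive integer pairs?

descent: ρ → (3,2,-3)  [lands on river]
river: ρ → (-3,4,2)
river: ρ → (2,4,-3)
river: ρ → (-3,2,3)
river: ρ → (3,4,-2)
river: ρ → (-2,4,3)
closes: descent 1, river 6
min |a| on river = 2

2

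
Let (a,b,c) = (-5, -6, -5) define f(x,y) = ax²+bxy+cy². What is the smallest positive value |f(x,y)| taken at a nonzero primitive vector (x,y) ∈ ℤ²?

translate: b→-4 (≡6 mod 10), so (5,6,5)→(5,-4,4)
flip: (5,-4,4)→(4,4,5)
reduced (well bottom): (4,4,5) with a≤c, −a<b≤a
well minimum |f| = |-4| = 4 (negative-definite)

4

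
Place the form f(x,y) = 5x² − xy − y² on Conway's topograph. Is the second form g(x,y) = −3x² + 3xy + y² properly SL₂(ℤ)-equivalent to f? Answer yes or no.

D₁ = 21, D₂ = 21
river cycle of f (length 2): (-1, 3, 3), (3, 3, -1)
river cycle of g (length 2): (1, 3, -3), (-3, 3, 1)
cycles differ ⇒ inequivalent

no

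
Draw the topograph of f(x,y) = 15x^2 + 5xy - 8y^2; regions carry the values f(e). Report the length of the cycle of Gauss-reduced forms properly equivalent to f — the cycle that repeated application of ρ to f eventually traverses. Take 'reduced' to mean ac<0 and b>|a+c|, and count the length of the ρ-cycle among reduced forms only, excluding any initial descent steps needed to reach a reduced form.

D = 505, ⌊√D⌋ = 22
descent: ρ → (-8,11,12)  [lands on river]
river: ρ → (12,13,-7)
river: ρ → (-7,15,10)
river: ρ → (10,5,-12)
river: ρ → (-12,19,3)
river: ρ → (3,17,-18)
river: ρ → (-18,19,2)
river: ρ → (2,21,-8)
ρ-cycle length = 8 (tail of 1 descent step not counted)

8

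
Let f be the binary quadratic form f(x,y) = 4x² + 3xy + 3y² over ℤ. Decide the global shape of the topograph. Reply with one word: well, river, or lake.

D = b²−4ac = 3² − 4·4·3 = -39
D < 0 ⇒ definite ⇒ every region one sign ⇒ single well

well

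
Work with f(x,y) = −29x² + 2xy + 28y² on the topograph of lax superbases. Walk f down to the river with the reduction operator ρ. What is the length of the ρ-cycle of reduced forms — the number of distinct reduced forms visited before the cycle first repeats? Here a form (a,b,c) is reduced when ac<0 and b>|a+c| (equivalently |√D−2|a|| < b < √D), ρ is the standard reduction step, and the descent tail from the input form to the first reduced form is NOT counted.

D = 3252, ⌊√D⌋ = 57
river: ρ → (28,54,-3)
river: ρ → (-3,54,28)
river: ρ → (28,2,-29)
river: ρ → (-29,56,1)
river: ρ → (1,56,-29)
river: ρ → (-29,2,28)
ρ-cycle length = 6 (tail of 0 descent steps not counted)

6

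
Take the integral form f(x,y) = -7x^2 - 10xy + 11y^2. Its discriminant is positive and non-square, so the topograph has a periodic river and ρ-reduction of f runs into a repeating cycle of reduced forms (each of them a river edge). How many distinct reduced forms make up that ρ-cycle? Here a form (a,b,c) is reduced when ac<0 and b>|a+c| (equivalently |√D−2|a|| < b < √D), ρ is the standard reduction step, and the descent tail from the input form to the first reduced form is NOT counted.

D = 408, ⌊√D⌋ = 20
descent: ρ → (11,10,-7)  [lands on river]
river: ρ → (-7,18,3)
river: ρ → (3,18,-7)
river: ρ → (-7,10,11)
river: ρ → (11,12,-6)
river: ρ → (-6,12,11)
ρ-cycle length = 6 (tail of 1 descent step not counted)

6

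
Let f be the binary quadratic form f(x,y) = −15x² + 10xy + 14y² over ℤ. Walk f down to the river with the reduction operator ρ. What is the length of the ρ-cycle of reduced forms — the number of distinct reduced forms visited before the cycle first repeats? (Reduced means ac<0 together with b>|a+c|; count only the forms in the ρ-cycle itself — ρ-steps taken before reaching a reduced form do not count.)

D = 940, ⌊√D⌋ = 30
river: ρ → (14,18,-11)
river: ρ → (-11,26,6)
river: ρ → (6,22,-19)
river: ρ → (-19,16,9)
river: ρ → (9,20,-15)
river: ρ → (-15,10,14)
ρ-cycle length = 6 (tail of 0 descent steps not counted)

6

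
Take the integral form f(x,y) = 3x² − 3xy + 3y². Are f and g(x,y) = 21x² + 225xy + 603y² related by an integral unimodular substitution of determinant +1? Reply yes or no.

D₁ = -27, D₂ = -27
f: translate: b→3 (≡-3 mod 6), so (3,-3,3)→(3,3,3)
f: reduced (well bottom): (3,3,3) with a≤c, −a<b≤a
g: translate: b→15 (≡225 mod 42), so (21,225,603)→(21,15,3)
g: flip: (21,15,3)→(3,-15,21)
g: translate: b→3 (≡-15 mod 6), so (3,-15,21)→(3,3,3)
g: reduced (well bottom): (3,3,3) with a≤c, −a<b≤a
reduced forms (3, 3, 3) vs (3, 3, 3) ⇒ equivalent

yes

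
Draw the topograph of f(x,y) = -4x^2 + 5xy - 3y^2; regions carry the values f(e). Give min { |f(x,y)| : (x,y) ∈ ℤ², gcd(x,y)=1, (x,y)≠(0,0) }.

translate: b→3 (≡-5 mod 8), so (4,-5,3)→(4,3,2)
flip: (4,3,2)→(2,-3,4)
translate: b→1 (≡-3 mod 4), so (2,-3,4)→(2,1,3)
reduced (well bottom): (2,1,3) with a≤c, −a<b≤a
well minimum |f| = |-2| = 2 (negative-definite)

2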